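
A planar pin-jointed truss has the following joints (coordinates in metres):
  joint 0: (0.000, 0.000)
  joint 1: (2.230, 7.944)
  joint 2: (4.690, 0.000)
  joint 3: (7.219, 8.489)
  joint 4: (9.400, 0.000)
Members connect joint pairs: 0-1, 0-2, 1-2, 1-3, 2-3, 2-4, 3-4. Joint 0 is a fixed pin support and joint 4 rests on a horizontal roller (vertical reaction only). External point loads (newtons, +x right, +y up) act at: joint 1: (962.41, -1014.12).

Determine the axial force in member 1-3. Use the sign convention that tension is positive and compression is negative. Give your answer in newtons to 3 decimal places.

-608.020

N=5 nodes, M=7 members, R=3 reactions → 2N=10, M+R=10
member 0 (0-1): L=8.2511, (cx,cy)=(0.2703,0.9628)
member 1 (0-2): L=4.6900, (cx,cy)=(1.0000,0.0000)
member 2 (1-2): L=8.3162, (cx,cy)=(0.2958,-0.9552)
member 3 (1-3): L=5.0187, (cx,cy)=(0.9941,0.1086)
member 4 (2-3): L=8.8577, (cx,cy)=(0.2855,0.9584)
member 5 (2-4): L=4.7100, (cx,cy)=(1.0000,0.0000)
member 6 (3-4): L=8.7647, (cx,cy)=(0.2488,-0.9685)
solve A·x = −loads:
  F[0-1] = +41.3411 N (tension)
  F[0-2] = +951.2368 N (tension)
  F[1-2] = -1172.4194 N (compression)
  F[1-3] = -608.0202 N (compression)
  F[2-3] = +1168.5934 N (tension)
  F[2-4] = +270.7746 N (tension)
  F[3-4] = -1088.1506 N (compression)
  Rx@0 = -962.4100 N
  Ry@0 = -39.8026 N
  Ry@4 = +1053.9226 N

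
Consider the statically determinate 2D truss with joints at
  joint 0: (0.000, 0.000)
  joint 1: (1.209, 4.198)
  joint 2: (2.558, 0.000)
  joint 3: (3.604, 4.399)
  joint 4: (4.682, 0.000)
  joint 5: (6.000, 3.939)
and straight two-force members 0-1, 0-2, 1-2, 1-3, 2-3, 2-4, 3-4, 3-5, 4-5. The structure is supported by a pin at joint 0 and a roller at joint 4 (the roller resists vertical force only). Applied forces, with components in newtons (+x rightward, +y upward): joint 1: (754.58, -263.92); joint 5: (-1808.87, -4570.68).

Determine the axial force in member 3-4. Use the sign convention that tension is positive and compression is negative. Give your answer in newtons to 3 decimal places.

N=6 nodes, M=9 members, R=3 reactions → 2N=12, M+R=12
member 0 (0-1): L=4.3686, (cx,cy)=(0.2767,0.9609)
member 1 (0-2): L=2.5580, (cx,cy)=(1.0000,0.0000)
member 2 (1-2): L=4.4094, (cx,cy)=(0.3059,-0.9521)
member 3 (1-3): L=2.4034, (cx,cy)=(0.9965,0.0836)
member 4 (2-3): L=4.5216, (cx,cy)=(0.2313,0.9729)
member 5 (2-4): L=2.1240, (cx,cy)=(1.0000,0.0000)
member 6 (3-4): L=4.5292, (cx,cy)=(0.2380,-0.9713)
member 7 (3-5): L=2.4398, (cx,cy)=(0.9821,-0.1885)
member 8 (4-5): L=4.1537, (cx,cy)=(0.3173,0.9483)
solve A·x = −loads:
  F[0-1] = +255.6380 N (tension)
  F[0-2] = -1125.0368 N (compression)
  F[1-2] = -579.8794 N (compression)
  F[1-3] = -508.2077 N (compression)
  F[2-3] = +567.4680 N (tension)
  F[2-4] = -1433.7159 N (compression)
  F[3-4] = -472.7364 N (compression)
  F[3-5] = -267.4330 N (compression)
  F[4-5] = -4872.9281 N (compression)
  Rx@0 = +1054.2900 N
  Ry@0 = -245.6536 N
  Ry@4 = +5080.2536 N

-472.736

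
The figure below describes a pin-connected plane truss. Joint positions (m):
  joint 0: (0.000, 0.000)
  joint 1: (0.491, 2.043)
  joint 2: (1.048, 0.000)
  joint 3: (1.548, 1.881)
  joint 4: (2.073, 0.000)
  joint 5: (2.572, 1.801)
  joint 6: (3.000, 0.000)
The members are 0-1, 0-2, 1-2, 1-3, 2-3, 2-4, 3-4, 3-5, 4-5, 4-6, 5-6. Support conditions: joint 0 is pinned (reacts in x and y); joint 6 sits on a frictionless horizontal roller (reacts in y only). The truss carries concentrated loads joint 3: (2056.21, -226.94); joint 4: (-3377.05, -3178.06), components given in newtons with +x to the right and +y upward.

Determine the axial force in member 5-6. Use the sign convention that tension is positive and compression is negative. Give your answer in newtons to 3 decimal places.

-3702.710

N=7 nodes, M=11 members, R=3 reactions → 2N=14, M+R=14
member 0 (0-1): L=2.1012, (cx,cy)=(0.2337,0.9723)
member 1 (0-2): L=1.0480, (cx,cy)=(1.0000,0.0000)
member 2 (1-2): L=2.1176, (cx,cy)=(0.2630,-0.9648)
member 3 (1-3): L=1.0693, (cx,cy)=(0.9885,-0.1515)
member 4 (2-3): L=1.9463, (cx,cy)=(0.2569,0.9664)
member 5 (2-4): L=1.0250, (cx,cy)=(1.0000,0.0000)
member 6 (3-4): L=1.9529, (cx,cy)=(0.2688,-0.9632)
member 7 (3-5): L=1.0271, (cx,cy)=(0.9970,-0.0779)
member 8 (4-5): L=1.8689, (cx,cy)=(0.2670,0.9637)
member 9 (4-6): L=0.9270, (cx,cy)=(1.0000,0.0000)
member 10 (5-6): L=1.8512, (cx,cy)=(0.2312,-0.9729)
solve A·x = −loads:
  F[0-1] = +203.0046 N (tension)
  F[0-2] = -1368.2779 N (compression)
  F[1-2] = -221.3748 N (compression)
  F[1-3] = +106.9016 N (tension)
  F[2-3] = +220.9960 N (tension)
  F[2-4] = -1483.2806 N (compression)
  F[3-4] = -293.3326 N (compression)
  F[3-5] = -1820.4425 N (compression)
  F[4-5] = +3590.9678 N (tension)
  F[4-6] = +856.0913 N (tension)
  F[5-6] = -3702.7104 N (compression)
  Rx@0 = +1320.8400 N
  Ry@0 = -197.3842 N
  Ry@6 = +3602.3842 N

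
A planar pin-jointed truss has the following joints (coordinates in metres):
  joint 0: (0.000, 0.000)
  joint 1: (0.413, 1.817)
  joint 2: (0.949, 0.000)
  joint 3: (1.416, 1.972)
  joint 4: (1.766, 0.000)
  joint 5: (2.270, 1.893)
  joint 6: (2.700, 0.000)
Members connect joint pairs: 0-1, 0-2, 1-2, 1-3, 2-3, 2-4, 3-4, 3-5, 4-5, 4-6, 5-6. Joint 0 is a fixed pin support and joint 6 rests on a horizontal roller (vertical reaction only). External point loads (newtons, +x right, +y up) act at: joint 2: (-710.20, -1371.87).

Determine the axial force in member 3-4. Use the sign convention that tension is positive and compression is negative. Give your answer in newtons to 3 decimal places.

-467.908

N=7 nodes, M=11 members, R=3 reactions → 2N=14, M+R=14
member 0 (0-1): L=1.8633, (cx,cy)=(0.2216,0.9751)
member 1 (0-2): L=0.9490, (cx,cy)=(1.0000,0.0000)
member 2 (1-2): L=1.8944, (cx,cy)=(0.2829,-0.9591)
member 3 (1-3): L=1.0149, (cx,cy)=(0.9883,0.1527)
member 4 (2-3): L=2.0265, (cx,cy)=(0.2304,0.9731)
member 5 (2-4): L=0.8170, (cx,cy)=(1.0000,0.0000)
member 6 (3-4): L=2.0028, (cx,cy)=(0.1748,-0.9846)
member 7 (3-5): L=0.8576, (cx,cy)=(0.9957,-0.0921)
member 8 (4-5): L=1.9589, (cx,cy)=(0.2573,0.9663)
member 9 (4-6): L=0.9340, (cx,cy)=(1.0000,0.0000)
member 10 (5-6): L=1.9412, (cx,cy)=(0.2215,-0.9752)
solve A·x = −loads:
  F[0-1] = -912.3761 N (compression)
  F[0-2] = -507.9770 N (compression)
  F[1-2] = +855.9821 N (tension)
  F[1-3] = -449.6880 N (compression)
  F[2-3] = +566.1008 N (tension)
  F[2-4] = +313.9594 N (tension)
  F[3-4] = -467.9080 N (compression)
  F[3-5] = -233.1821 N (compression)
  F[4-5] = +476.7572 N (tension)
  F[4-6] = +109.5300 N (tension)
  F[5-6] = -494.4705 N (compression)
  Rx@0 = +710.2000 N
  Ry@0 = +889.6831 N
  Ry@6 = +482.1869 N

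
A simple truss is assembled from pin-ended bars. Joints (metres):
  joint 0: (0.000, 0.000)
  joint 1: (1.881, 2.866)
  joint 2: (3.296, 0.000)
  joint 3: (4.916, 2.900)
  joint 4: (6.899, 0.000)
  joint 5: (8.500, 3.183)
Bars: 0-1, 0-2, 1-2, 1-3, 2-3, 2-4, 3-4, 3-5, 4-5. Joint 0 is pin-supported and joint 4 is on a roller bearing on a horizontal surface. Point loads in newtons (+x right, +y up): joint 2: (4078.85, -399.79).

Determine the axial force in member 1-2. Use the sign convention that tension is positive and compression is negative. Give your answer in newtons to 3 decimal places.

N=6 nodes, M=9 members, R=3 reactions → 2N=12, M+R=12
member 0 (0-1): L=3.4281, (cx,cy)=(0.5487,0.8360)
member 1 (0-2): L=3.2960, (cx,cy)=(1.0000,0.0000)
member 2 (1-2): L=3.1963, (cx,cy)=(0.4427,-0.8967)
member 3 (1-3): L=3.0352, (cx,cy)=(0.9999,0.0112)
member 4 (2-3): L=3.3218, (cx,cy)=(0.4877,0.8730)
member 5 (2-4): L=3.6030, (cx,cy)=(1.0000,0.0000)
member 6 (3-4): L=3.5132, (cx,cy)=(0.5644,-0.8255)
member 7 (3-5): L=3.5952, (cx,cy)=(0.9969,0.0787)
member 8 (4-5): L=3.5630, (cx,cy)=(0.4493,0.8934)
solve A·x = −loads:
  F[0-1] = -249.7422 N (compression)
  F[0-2] = +4215.8822 N (tension)
  F[1-2] = +229.8676 N (tension)
  F[1-3] = -238.8102 N (compression)
  F[2-3] = +221.8451 N (tension)
  F[2-4] = +130.6044 N (tension)
  F[3-4] = -231.3837 N (compression)
  F[3-5] = -0.0000 N (compression)
  F[4-5] = -0.0000 N (compression)
  Rx@0 = -4078.8500 N
  Ry@0 = +208.7902 N
  Ry@4 = +190.9998 N

229.868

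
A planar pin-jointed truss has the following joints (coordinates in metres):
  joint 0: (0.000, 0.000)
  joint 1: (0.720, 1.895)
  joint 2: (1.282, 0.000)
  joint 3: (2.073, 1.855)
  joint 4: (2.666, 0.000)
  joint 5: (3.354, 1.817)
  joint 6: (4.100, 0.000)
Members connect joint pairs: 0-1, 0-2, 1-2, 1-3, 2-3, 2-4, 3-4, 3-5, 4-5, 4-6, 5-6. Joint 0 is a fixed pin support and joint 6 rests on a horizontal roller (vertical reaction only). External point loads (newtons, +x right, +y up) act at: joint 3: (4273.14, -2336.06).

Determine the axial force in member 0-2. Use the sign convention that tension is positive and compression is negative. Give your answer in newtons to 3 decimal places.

N=7 nodes, M=11 members, R=3 reactions → 2N=14, M+R=14
member 0 (0-1): L=2.0272, (cx,cy)=(0.3552,0.9348)
member 1 (0-2): L=1.2820, (cx,cy)=(1.0000,0.0000)
member 2 (1-2): L=1.9766, (cx,cy)=(0.2843,-0.9587)
member 3 (1-3): L=1.3536, (cx,cy)=(0.9996,-0.0296)
member 4 (2-3): L=2.0166, (cx,cy)=(0.3922,0.9199)
member 5 (2-4): L=1.3840, (cx,cy)=(1.0000,0.0000)
member 6 (3-4): L=1.9475, (cx,cy)=(0.3045,-0.9525)
member 7 (3-5): L=1.2816, (cx,cy)=(0.9996,-0.0297)
member 8 (4-5): L=1.9429, (cx,cy)=(0.3541,0.9352)
member 9 (4-6): L=1.4340, (cx,cy)=(1.0000,0.0000)
member 10 (5-6): L=1.9642, (cx,cy)=(0.3798,-0.9251)
solve A·x = −loads:
  F[0-1] = +832.7022 N (tension)
  F[0-2] = +3977.3853 N (tension)
  F[1-2] = -828.3032 N (compression)
  F[1-3] = +531.4979 N (tension)
  F[2-3] = +863.2997 N (tension)
  F[2-4] = +3403.2511 N (tension)
  F[3-4] = -3194.0392 N (compression)
  F[3-5] = -2431.7474 N (compression)
  F[4-5] = +3253.1594 N (tension)
  F[4-6] = +1278.6982 N (tension)
  F[5-6] = -3366.7481 N (compression)
  Rx@0 = -4273.1400 N
  Ry@0 = -778.4100 N
  Ry@6 = +3114.4700 N

3977.385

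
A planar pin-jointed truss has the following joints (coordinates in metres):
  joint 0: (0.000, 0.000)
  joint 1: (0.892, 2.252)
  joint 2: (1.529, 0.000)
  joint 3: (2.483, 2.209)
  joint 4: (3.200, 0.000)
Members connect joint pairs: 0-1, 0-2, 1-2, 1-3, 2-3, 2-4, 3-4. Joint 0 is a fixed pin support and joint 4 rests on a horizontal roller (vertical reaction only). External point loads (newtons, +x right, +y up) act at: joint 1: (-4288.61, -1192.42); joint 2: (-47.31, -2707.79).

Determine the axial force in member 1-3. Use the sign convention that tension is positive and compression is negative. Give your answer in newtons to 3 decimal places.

1041.141

N=5 nodes, M=7 members, R=3 reactions → 2N=10, M+R=10
member 0 (0-1): L=2.4222, (cx,cy)=(0.3683,0.9297)
member 1 (0-2): L=1.5290, (cx,cy)=(1.0000,0.0000)
member 2 (1-2): L=2.3404, (cx,cy)=(0.2722,-0.9622)
member 3 (1-3): L=1.5916, (cx,cy)=(0.9996,-0.0270)
member 4 (2-3): L=2.4062, (cx,cy)=(0.3965,0.9180)
member 5 (2-4): L=1.6710, (cx,cy)=(1.0000,0.0000)
member 6 (3-4): L=2.3224, (cx,cy)=(0.3087,-0.9512)
solve A·x = −loads:
  F[0-1] = -5692.1358 N (compression)
  F[0-2] = -2239.7532 N (compression)
  F[1-2] = +4231.3160 N (tension)
  F[1-3] = +1041.1409 N (tension)
  F[2-3] = -1485.5235 N (compression)
  F[2-4] = -451.7867 N (compression)
  F[3-4] = +1463.3914 N (tension)
  Rx@0 = +4335.9200 N
  Ry@0 = +5292.1163 N
  Ry@4 = -1391.9063 N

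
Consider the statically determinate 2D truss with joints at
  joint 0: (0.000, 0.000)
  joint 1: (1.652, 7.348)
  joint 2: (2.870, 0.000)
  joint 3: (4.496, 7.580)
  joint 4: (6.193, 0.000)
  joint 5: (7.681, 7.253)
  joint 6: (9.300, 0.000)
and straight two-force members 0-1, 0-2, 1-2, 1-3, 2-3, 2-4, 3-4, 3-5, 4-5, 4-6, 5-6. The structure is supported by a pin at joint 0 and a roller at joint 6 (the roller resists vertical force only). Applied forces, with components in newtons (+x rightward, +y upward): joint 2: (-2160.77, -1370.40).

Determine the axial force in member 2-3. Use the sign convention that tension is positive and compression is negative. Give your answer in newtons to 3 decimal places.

462.993

N=7 nodes, M=11 members, R=3 reactions → 2N=14, M+R=14
member 0 (0-1): L=7.5314, (cx,cy)=(0.2193,0.9756)
member 1 (0-2): L=2.8700, (cx,cy)=(1.0000,0.0000)
member 2 (1-2): L=7.4483, (cx,cy)=(0.1635,-0.9865)
member 3 (1-3): L=2.8534, (cx,cy)=(0.9967,0.0813)
member 4 (2-3): L=7.7524, (cx,cy)=(0.2097,0.9778)
member 5 (2-4): L=3.3230, (cx,cy)=(1.0000,0.0000)
member 6 (3-4): L=7.7676, (cx,cy)=(0.2185,-0.9758)
member 7 (3-5): L=3.2017, (cx,cy)=(0.9948,-0.1021)
member 8 (4-5): L=7.4041, (cx,cy)=(0.2010,0.9796)
member 9 (4-6): L=3.1070, (cx,cy)=(1.0000,0.0000)
member 10 (5-6): L=7.4315, (cx,cy)=(0.2179,-0.9760)
solve A·x = −loads:
  F[0-1] = -971.1421 N (compression)
  F[0-2] = -1947.7520 N (compression)
  F[1-2] = +930.2276 N (tension)
  F[1-3] = -366.3492 N (compression)
  F[2-3] = +462.9928 N (tension)
  F[2-4] = +268.0280 N (tension)
  F[3-4] = -414.7102 N (compression)
  F[3-5] = -178.3587 N (compression)
  F[4-5] = +413.1211 N (tension)
  F[4-6] = +94.4008 N (tension)
  F[5-6] = -433.3163 N (compression)
  Rx@0 = +2160.7700 N
  Ry@0 = +947.4916 N
  Ry@6 = +422.9084 N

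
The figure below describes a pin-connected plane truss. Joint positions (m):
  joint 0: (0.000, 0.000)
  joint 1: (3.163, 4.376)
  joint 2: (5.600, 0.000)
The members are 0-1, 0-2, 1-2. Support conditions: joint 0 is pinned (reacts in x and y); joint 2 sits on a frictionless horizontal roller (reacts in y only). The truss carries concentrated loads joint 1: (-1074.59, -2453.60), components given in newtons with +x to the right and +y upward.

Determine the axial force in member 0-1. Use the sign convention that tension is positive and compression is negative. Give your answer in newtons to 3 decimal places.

N=3 nodes, M=3 members, R=3 reactions → 2N=6, M+R=6
member 0 (0-1): L=5.3994, (cx,cy)=(0.5858,0.8105)
member 1 (0-2): L=5.6000, (cx,cy)=(1.0000,0.0000)
member 2 (1-2): L=5.0088, (cx,cy)=(0.4865,-0.8737)
solve A·x = −loads:
  F[0-1] = -2353.5799 N (compression)
  F[0-2] = +304.1408 N (tension)
  F[1-2] = -625.1081 N (compression)
  Rx@0 = +1074.5900 N
  Ry@0 = +1907.4695 N
  Ry@2 = +546.1305 N

-2353.580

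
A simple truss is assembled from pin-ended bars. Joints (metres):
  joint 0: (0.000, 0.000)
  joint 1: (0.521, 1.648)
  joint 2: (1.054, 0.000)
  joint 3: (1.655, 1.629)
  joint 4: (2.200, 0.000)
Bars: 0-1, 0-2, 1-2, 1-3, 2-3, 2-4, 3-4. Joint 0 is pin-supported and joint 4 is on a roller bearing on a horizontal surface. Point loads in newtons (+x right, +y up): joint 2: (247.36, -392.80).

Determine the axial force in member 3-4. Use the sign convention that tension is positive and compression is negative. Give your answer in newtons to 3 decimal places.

-198.440

N=5 nodes, M=7 members, R=3 reactions → 2N=10, M+R=10
member 0 (0-1): L=1.7284, (cx,cy)=(0.3014,0.9535)
member 1 (0-2): L=1.0540, (cx,cy)=(1.0000,0.0000)
member 2 (1-2): L=1.7320, (cx,cy)=(0.3077,-0.9515)
member 3 (1-3): L=1.1342, (cx,cy)=(0.9999,-0.0168)
member 4 (2-3): L=1.7363, (cx,cy)=(0.3461,0.9382)
member 5 (2-4): L=1.1460, (cx,cy)=(1.0000,0.0000)
member 6 (3-4): L=1.7178, (cx,cy)=(0.3173,-0.9483)
solve A·x = −loads:
  F[0-1] = -214.5947 N (compression)
  F[0-2] = +312.0465 N (tension)
  F[1-2] = +217.3654 N (tension)
  F[1-3] = -131.5944 N (compression)
  F[2-3] = +198.2362 N (tension)
  F[2-4] = +62.9600 N (tension)
  F[3-4] = -198.4396 N (compression)
  Rx@0 = -247.3600 N
  Ry@0 = +204.6131 N
  Ry@4 = +188.1869 N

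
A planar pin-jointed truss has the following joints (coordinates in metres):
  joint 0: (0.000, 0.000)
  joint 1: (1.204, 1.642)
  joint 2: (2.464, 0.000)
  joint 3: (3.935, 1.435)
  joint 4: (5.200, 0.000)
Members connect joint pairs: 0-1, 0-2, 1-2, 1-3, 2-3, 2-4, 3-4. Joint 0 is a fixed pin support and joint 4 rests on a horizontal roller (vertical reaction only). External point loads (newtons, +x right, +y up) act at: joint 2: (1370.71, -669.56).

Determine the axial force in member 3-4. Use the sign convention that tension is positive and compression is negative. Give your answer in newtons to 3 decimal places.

N=5 nodes, M=7 members, R=3 reactions → 2N=10, M+R=10
member 0 (0-1): L=2.0361, (cx,cy)=(0.5913,0.8064)
member 1 (0-2): L=2.4640, (cx,cy)=(1.0000,0.0000)
member 2 (1-2): L=2.0697, (cx,cy)=(0.6088,-0.7933)
member 3 (1-3): L=2.7388, (cx,cy)=(0.9971,-0.0756)
member 4 (2-3): L=2.0550, (cx,cy)=(0.7158,0.6983)
member 5 (2-4): L=2.7360, (cx,cy)=(1.0000,0.0000)
member 6 (3-4): L=1.9130, (cx,cy)=(0.6613,-0.7501)
solve A·x = −loads:
  F[0-1] = -436.8499 N (compression)
  F[0-2] = +1629.0285 N (tension)
  F[1-2] = +497.6871 N (tension)
  F[1-3] = -562.9087 N (compression)
  F[2-3] = +393.4220 N (tension)
  F[2-4] = +279.6826 N (tension)
  F[3-4] = -422.9440 N (compression)
  Rx@0 = -1370.7100 N
  Ry@0 = +352.2916 N
  Ry@4 = +317.2684 N

-422.944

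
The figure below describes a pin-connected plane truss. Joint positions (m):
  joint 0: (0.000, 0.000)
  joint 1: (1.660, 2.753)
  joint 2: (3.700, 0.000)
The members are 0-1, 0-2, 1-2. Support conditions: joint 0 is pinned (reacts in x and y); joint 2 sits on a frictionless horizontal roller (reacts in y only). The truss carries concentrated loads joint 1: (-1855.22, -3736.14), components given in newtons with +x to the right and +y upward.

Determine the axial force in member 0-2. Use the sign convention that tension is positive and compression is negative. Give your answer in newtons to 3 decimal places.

219.213

N=3 nodes, M=3 members, R=3 reactions → 2N=6, M+R=6
member 0 (0-1): L=3.2147, (cx,cy)=(0.5164,0.8564)
member 1 (0-2): L=3.7000, (cx,cy)=(1.0000,0.0000)
member 2 (1-2): L=3.4265, (cx,cy)=(0.5954,-0.8035)
solve A·x = −loads:
  F[0-1] = -4017.3379 N (compression)
  F[0-2] = +219.2131 N (tension)
  F[1-2] = -368.1982 N (compression)
  Rx@0 = +1855.2200 N
  Ry@0 = +3440.3098 N
  Ry@2 = +295.8302 N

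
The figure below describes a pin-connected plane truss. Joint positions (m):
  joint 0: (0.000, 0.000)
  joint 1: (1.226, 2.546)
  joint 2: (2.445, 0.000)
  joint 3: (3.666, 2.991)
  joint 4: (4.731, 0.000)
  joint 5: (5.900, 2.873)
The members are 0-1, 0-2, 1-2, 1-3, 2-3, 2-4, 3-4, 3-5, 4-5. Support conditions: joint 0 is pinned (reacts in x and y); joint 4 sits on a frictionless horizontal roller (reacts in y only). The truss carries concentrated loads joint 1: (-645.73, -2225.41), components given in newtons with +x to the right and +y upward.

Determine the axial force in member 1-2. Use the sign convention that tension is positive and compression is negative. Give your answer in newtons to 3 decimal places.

-292.381

N=6 nodes, M=9 members, R=3 reactions → 2N=12, M+R=12
member 0 (0-1): L=2.8258, (cx,cy)=(0.4339,0.9010)
member 1 (0-2): L=2.4450, (cx,cy)=(1.0000,0.0000)
member 2 (1-2): L=2.8228, (cx,cy)=(0.4318,-0.9019)
member 3 (1-3): L=2.4802, (cx,cy)=(0.9838,0.1794)
member 4 (2-3): L=3.2306, (cx,cy)=(0.3779,0.9258)
member 5 (2-4): L=2.2860, (cx,cy)=(1.0000,0.0000)
member 6 (3-4): L=3.1749, (cx,cy)=(0.3354,-0.9421)
member 7 (3-5): L=2.2371, (cx,cy)=(0.9986,-0.0527)
member 8 (4-5): L=3.1017, (cx,cy)=(0.3769,0.9263)
solve A·x = −loads:
  F[0-1] = -2215.6006 N (compression)
  F[0-2] = +315.5265 N (tension)
  F[1-2] = -292.3813 N (compression)
  F[1-3] = -192.3852 N (compression)
  F[2-3] = +284.8400 N (tension)
  F[2-4] = +81.6092 N (tension)
  F[3-4] = -243.2913 N (compression)
  F[3-5] = -0.0000 N (tension)
  F[4-5] = +0.0000 N (tension)
  Rx@0 = +645.7300 N
  Ry@0 = +1996.2145 N
  Ry@4 = +229.1955 N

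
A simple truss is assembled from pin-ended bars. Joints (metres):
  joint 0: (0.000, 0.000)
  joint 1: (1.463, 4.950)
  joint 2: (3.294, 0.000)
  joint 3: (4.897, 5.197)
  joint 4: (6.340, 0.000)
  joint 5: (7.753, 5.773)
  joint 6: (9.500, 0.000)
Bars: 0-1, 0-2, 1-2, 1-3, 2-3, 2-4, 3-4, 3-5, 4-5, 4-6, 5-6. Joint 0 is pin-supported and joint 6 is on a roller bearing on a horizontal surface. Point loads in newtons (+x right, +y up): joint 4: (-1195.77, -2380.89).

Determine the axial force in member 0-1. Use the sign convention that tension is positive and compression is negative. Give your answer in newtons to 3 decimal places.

-825.825

N=7 nodes, M=11 members, R=3 reactions → 2N=14, M+R=14
member 0 (0-1): L=5.1617, (cx,cy)=(0.2834,0.9590)
member 1 (0-2): L=3.2940, (cx,cy)=(1.0000,0.0000)
member 2 (1-2): L=5.2778, (cx,cy)=(0.3469,-0.9379)
member 3 (1-3): L=3.4429, (cx,cy)=(0.9974,0.0717)
member 4 (2-3): L=5.4386, (cx,cy)=(0.2947,0.9556)
member 5 (2-4): L=3.0460, (cx,cy)=(1.0000,0.0000)
member 6 (3-4): L=5.3936, (cx,cy)=(0.2675,-0.9635)
member 7 (3-5): L=2.9135, (cx,cy)=(0.9803,0.1977)
member 8 (4-5): L=5.9434, (cx,cy)=(0.2377,0.9713)
member 9 (4-6): L=3.1600, (cx,cy)=(1.0000,0.0000)
member 10 (5-6): L=6.0315, (cx,cy)=(0.2896,-0.9571)
solve A·x = −loads:
  F[0-1] = -825.8251 N (compression)
  F[0-2] = -961.7021 N (compression)
  F[1-2] = +805.0332 N (tension)
  F[1-3] = -514.6808 N (compression)
  F[2-3] = -790.1357 N (compression)
  F[2-4] = -449.5271 N (compression)
  F[3-4] = +630.4212 N (tension)
  F[3-5] = -933.3264 N (compression)
  F[4-5] = +1825.7983 N (tension)
  F[4-6] = +480.8353 N (tension)
  F[5-6] = -1660.0915 N (compression)
  Rx@0 = +1195.7700 N
  Ry@0 = +791.9592 N
  Ry@6 = +1588.9308 N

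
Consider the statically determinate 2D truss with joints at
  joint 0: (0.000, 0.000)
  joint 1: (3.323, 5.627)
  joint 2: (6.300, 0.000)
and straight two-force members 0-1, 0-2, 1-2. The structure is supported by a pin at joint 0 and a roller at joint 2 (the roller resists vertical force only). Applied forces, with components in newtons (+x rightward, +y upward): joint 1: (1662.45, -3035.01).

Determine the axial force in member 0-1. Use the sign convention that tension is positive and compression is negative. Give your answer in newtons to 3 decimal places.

N=3 nodes, M=3 members, R=3 reactions → 2N=6, M+R=6
member 0 (0-1): L=6.5349, (cx,cy)=(0.5085,0.8611)
member 1 (0-2): L=6.3000, (cx,cy)=(1.0000,0.0000)
member 2 (1-2): L=6.3660, (cx,cy)=(0.4676,-0.8839)
solve A·x = −loads:
  F[0-1] = +58.8754 N (tension)
  F[0-2] = +1632.5120 N (tension)
  F[1-2] = -3490.9417 N (compression)
  Rx@0 = -1662.4500 N
  Ry@0 = -50.6955 N
  Ry@2 = +3085.7055 N

58.875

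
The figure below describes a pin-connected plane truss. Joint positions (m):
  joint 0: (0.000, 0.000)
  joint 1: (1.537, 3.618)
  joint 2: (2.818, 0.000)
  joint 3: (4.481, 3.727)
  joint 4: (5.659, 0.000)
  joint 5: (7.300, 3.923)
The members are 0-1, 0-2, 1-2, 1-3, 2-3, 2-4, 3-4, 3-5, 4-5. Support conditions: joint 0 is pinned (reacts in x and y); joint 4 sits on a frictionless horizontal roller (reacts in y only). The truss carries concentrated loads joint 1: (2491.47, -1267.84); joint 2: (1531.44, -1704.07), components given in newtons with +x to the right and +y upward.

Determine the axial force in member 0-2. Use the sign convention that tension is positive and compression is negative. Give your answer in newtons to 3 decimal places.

4101.971

N=6 nodes, M=9 members, R=3 reactions → 2N=12, M+R=12
member 0 (0-1): L=3.9309, (cx,cy)=(0.3910,0.9204)
member 1 (0-2): L=2.8180, (cx,cy)=(1.0000,0.0000)
member 2 (1-2): L=3.8381, (cx,cy)=(0.3338,-0.9427)
member 3 (1-3): L=2.9460, (cx,cy)=(0.9993,0.0370)
member 4 (2-3): L=4.0812, (cx,cy)=(0.4075,0.9132)
member 5 (2-4): L=2.8410, (cx,cy)=(1.0000,0.0000)
member 6 (3-4): L=3.9087, (cx,cy)=(0.3014,-0.9535)
member 7 (3-5): L=2.8258, (cx,cy)=(0.9976,0.0694)
member 8 (4-5): L=4.2524, (cx,cy)=(0.3859,0.9225)
solve A·x = −loads:
  F[0-1] = -202.2008 N (compression)
  F[0-2] = +4101.9706 N (tension)
  F[1-2] = -1232.3455 N (compression)
  F[1-3] = -2160.7020 N (compression)
  F[2-3] = +3138.0914 N (tension)
  F[2-4] = +880.5151 N (tension)
  F[3-4] = -2921.6474 N (compression)
  F[3-5] = -0.0000 N (compression)
  F[4-5] = -0.0000 N (compression)
  Rx@0 = -4022.9100 N
  Ry@0 = +186.1037 N
  Ry@4 = +2785.8063 N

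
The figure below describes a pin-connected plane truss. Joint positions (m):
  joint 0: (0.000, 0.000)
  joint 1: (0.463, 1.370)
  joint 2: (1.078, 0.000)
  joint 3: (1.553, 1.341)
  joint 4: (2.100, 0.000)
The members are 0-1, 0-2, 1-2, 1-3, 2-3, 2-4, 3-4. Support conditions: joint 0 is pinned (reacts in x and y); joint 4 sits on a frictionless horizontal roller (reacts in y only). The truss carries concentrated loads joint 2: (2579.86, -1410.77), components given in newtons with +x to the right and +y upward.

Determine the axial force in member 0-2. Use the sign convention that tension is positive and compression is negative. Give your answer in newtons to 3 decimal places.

N=5 nodes, M=7 members, R=3 reactions → 2N=10, M+R=10
member 0 (0-1): L=1.4461, (cx,cy)=(0.3202,0.9474)
member 1 (0-2): L=1.0780, (cx,cy)=(1.0000,0.0000)
member 2 (1-2): L=1.5017, (cx,cy)=(0.4095,-0.9123)
member 3 (1-3): L=1.0904, (cx,cy)=(0.9996,-0.0266)
member 4 (2-3): L=1.4226, (cx,cy)=(0.3339,0.9426)
member 5 (2-4): L=1.0220, (cx,cy)=(1.0000,0.0000)
member 6 (3-4): L=1.4483, (cx,cy)=(0.3777,-0.9259)
solve A·x = −loads:
  F[0-1] = -724.7233 N (compression)
  F[0-2] = +2811.8922 N (tension)
  F[1-2] = +768.5254 N (tension)
  F[1-3] = -546.9628 N (compression)
  F[2-3] = +752.8518 N (tension)
  F[2-4] = +295.4025 N (tension)
  F[3-4] = -782.1262 N (compression)
  Rx@0 = -2579.8600 N
  Ry@0 = +686.5747 N
  Ry@4 = +724.1953 N

2811.892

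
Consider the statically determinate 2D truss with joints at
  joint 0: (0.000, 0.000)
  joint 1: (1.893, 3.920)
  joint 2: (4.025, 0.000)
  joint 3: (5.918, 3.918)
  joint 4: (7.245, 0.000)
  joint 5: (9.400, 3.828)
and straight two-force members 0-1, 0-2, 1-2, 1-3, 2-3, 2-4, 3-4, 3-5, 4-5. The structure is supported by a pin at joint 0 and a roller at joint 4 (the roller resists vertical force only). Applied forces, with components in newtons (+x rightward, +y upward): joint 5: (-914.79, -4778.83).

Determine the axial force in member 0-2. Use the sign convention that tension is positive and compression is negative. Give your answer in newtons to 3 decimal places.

-1367.808

N=6 nodes, M=9 members, R=3 reactions → 2N=12, M+R=12
member 0 (0-1): L=4.3531, (cx,cy)=(0.4349,0.9005)
member 1 (0-2): L=4.0250, (cx,cy)=(1.0000,0.0000)
member 2 (1-2): L=4.4623, (cx,cy)=(0.4778,-0.8785)
member 3 (1-3): L=4.0250, (cx,cy)=(1.0000,-0.0005)
member 4 (2-3): L=4.3513, (cx,cy)=(0.4350,0.9004)
member 5 (2-4): L=3.2200, (cx,cy)=(1.0000,0.0000)
member 6 (3-4): L=4.1366, (cx,cy)=(0.3208,-0.9471)
member 7 (3-5): L=3.4832, (cx,cy)=(0.9997,-0.0258)
member 8 (4-5): L=4.3929, (cx,cy)=(0.4906,0.8714)
solve A·x = −loads:
  F[0-1] = +1041.7601 N (tension)
  F[0-2] = -1367.8080 N (compression)
  F[1-2] = -1068.4199 N (compression)
  F[1-3] = +963.4922 N (tension)
  F[2-3] = +1042.3924 N (tension)
  F[2-4] = -2331.7626 N (compression)
  F[3-4] = -1038.2070 N (compression)
  F[3-5] = +1750.6067 N (tension)
  F[4-5] = -5432.1416 N (compression)
  Rx@0 = +914.7900 N
  Ry@0 = -938.1039 N
  Ry@4 = +5716.9339 N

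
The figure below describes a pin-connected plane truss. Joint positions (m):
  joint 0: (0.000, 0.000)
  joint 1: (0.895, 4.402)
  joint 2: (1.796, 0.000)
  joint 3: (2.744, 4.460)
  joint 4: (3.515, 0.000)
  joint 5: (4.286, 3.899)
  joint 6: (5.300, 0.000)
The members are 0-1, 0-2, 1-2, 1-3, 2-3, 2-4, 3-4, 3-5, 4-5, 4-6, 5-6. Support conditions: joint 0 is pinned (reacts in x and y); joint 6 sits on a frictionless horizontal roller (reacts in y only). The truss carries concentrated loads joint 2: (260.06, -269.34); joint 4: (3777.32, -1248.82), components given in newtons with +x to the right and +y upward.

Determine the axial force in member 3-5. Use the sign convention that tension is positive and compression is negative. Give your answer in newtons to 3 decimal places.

N=7 nodes, M=11 members, R=3 reactions → 2N=14, M+R=14
member 0 (0-1): L=4.4921, (cx,cy)=(0.1992,0.9800)
member 1 (0-2): L=1.7960, (cx,cy)=(1.0000,0.0000)
member 2 (1-2): L=4.4933, (cx,cy)=(0.2005,-0.9797)
member 3 (1-3): L=1.8499, (cx,cy)=(0.9995,0.0314)
member 4 (2-3): L=4.5596, (cx,cy)=(0.2079,0.9781)
member 5 (2-4): L=1.7190, (cx,cy)=(1.0000,0.0000)
member 6 (3-4): L=4.5262, (cx,cy)=(0.1703,-0.9854)
member 7 (3-5): L=1.6409, (cx,cy)=(0.9397,-0.3419)
member 8 (4-5): L=3.9745, (cx,cy)=(0.1940,0.9810)
member 9 (4-6): L=1.7850, (cx,cy)=(1.0000,0.0000)
member 10 (5-6): L=4.0287, (cx,cy)=(0.2517,-0.9678)
solve A·x = −loads:
  F[0-1] = -610.9108 N (compression)
  F[0-2] = +4159.0981 N (tension)
  F[1-2] = +603.3032 N (tension)
  F[1-3] = -242.8133 N (compression)
  F[2-3] = -328.8967 N (compression)
  F[2-4] = +4088.3952 N (tension)
  F[3-4] = +479.1967 N (tension)
  F[3-5] = -417.8850 N (compression)
  F[4-5] = +791.6653 N (tension)
  F[4-6] = +239.1307 N (tension)
  F[5-6] = -950.0838 N (compression)
  Rx@0 = -4037.3800 N
  Ry@0 = +598.6625 N
  Ry@6 = +919.4975 N

-417.885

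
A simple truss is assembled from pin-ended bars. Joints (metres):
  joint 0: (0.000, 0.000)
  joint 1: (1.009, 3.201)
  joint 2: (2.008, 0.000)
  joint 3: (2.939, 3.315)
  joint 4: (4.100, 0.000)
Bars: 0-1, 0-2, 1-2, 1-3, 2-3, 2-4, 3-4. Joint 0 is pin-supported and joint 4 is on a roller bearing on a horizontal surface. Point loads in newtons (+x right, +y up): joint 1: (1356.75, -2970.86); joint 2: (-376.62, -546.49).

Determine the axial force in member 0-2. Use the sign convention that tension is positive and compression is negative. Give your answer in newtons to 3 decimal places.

1440.129

N=5 nodes, M=7 members, R=3 reactions → 2N=10, M+R=10
member 0 (0-1): L=3.3563, (cx,cy)=(0.3006,0.9537)
member 1 (0-2): L=2.0080, (cx,cy)=(1.0000,0.0000)
member 2 (1-2): L=3.3533, (cx,cy)=(0.2979,-0.9546)
member 3 (1-3): L=1.9334, (cx,cy)=(0.9983,0.0590)
member 4 (2-3): L=3.4433, (cx,cy)=(0.2704,0.9628)
member 5 (2-4): L=2.0920, (cx,cy)=(1.0000,0.0000)
member 6 (3-4): L=3.5124, (cx,cy)=(0.3305,-0.9438)
solve A·x = −loads:
  F[0-1] = -1530.1066 N (compression)
  F[0-2] = +1440.1294 N (tension)
  F[1-2] = -1665.1569 N (compression)
  F[1-3] = -1322.9704 N (compression)
  F[2-3] = +2218.6742 N (tension)
  F[2-4] = +720.7747 N (tension)
  F[3-4] = -2180.5933 N (compression)
  Rx@0 = -980.1300 N
  Ry@0 = +1459.3240 N
  Ry@4 = +2058.0260 N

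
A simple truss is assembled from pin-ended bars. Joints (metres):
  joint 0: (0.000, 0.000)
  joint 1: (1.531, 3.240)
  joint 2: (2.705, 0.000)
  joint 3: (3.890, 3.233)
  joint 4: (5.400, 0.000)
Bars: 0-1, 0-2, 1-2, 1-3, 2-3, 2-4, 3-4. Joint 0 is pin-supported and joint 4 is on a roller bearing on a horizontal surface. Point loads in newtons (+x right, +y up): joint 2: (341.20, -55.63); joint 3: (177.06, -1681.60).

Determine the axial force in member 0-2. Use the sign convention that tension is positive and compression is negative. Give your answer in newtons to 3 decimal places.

N=5 nodes, M=7 members, R=3 reactions → 2N=10, M+R=10
member 0 (0-1): L=3.5835, (cx,cy)=(0.4272,0.9041)
member 1 (0-2): L=2.7050, (cx,cy)=(1.0000,0.0000)
member 2 (1-2): L=3.4461, (cx,cy)=(0.3407,-0.9402)
member 3 (1-3): L=2.3590, (cx,cy)=(1.0000,-0.0030)
member 4 (2-3): L=3.4433, (cx,cy)=(0.3441,0.9389)
member 5 (2-4): L=2.6950, (cx,cy)=(1.0000,0.0000)
member 6 (3-4): L=3.5682, (cx,cy)=(0.4232,-0.9060)
solve A·x = −loads:
  F[0-1] = -433.5411 N (compression)
  F[0-2] = +703.4837 N (tension)
  F[1-2] = +417.9554 N (tension)
  F[1-3] = -327.6104 N (compression)
  F[2-3] = -359.2696 N (compression)
  F[2-4] = +628.3094 N (tension)
  F[3-4] = -1484.7439 N (compression)
  Rx@0 = -518.2600 N
  Ry@0 = +391.9822 N
  Ry@4 = +1345.2478 N

703.484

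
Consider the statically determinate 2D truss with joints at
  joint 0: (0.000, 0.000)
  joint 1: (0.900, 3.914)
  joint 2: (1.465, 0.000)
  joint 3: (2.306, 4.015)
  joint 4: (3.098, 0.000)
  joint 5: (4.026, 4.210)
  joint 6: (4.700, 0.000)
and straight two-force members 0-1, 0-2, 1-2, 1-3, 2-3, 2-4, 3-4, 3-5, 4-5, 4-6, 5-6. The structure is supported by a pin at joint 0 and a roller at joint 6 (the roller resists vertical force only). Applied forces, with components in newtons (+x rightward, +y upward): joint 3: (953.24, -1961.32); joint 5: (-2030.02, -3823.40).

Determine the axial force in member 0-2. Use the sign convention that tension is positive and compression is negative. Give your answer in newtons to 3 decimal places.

-490.105

N=7 nodes, M=11 members, R=3 reactions → 2N=14, M+R=14
member 0 (0-1): L=4.0161, (cx,cy)=(0.2241,0.9746)
member 1 (0-2): L=1.4650, (cx,cy)=(1.0000,0.0000)
member 2 (1-2): L=3.9546, (cx,cy)=(0.1429,-0.9897)
member 3 (1-3): L=1.4096, (cx,cy)=(0.9974,0.0717)
member 4 (2-3): L=4.1021, (cx,cy)=(0.2050,0.9788)
member 5 (2-4): L=1.6330, (cx,cy)=(1.0000,0.0000)
member 6 (3-4): L=4.0924, (cx,cy)=(0.1935,-0.9811)
member 7 (3-5): L=1.7310, (cx,cy)=(0.9936,0.1127)
member 8 (4-5): L=4.3111, (cx,cy)=(0.2153,0.9766)
member 9 (4-6): L=1.6020, (cx,cy)=(1.0000,0.0000)
member 10 (5-6): L=4.2636, (cx,cy)=(0.1581,-0.9874)
solve A·x = −loads:
  F[0-1] = -2617.9647 N (compression)
  F[0-2] = -490.1055 N (compression)
  F[1-2] = +2509.2278 N (tension)
  F[1-3] = -947.6102 N (compression)
  F[2-3] = -2537.3829 N (compression)
  F[2-4] = +388.5968 N (tension)
  F[3-4] = +314.9030 N (tension)
  F[3-5] = -2495.4445 N (compression)
  F[4-5] = -316.3661 N (compression)
  F[4-6] = +517.6412 N (tension)
  F[5-6] = -3274.5113 N (compression)
  Rx@0 = +1076.7800 N
  Ry@0 = +2551.3824 N
  Ry@6 = +3233.3376 N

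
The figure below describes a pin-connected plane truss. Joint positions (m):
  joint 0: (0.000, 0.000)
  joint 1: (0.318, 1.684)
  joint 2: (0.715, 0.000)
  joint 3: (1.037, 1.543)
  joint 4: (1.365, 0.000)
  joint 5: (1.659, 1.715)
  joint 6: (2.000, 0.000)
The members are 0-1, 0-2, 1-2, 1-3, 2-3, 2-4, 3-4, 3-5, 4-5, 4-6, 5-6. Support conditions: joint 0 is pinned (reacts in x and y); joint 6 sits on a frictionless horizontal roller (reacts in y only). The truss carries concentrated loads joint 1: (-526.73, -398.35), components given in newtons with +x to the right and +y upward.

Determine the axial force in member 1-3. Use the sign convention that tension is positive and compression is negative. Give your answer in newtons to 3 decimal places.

309.948

N=7 nodes, M=11 members, R=3 reactions → 2N=14, M+R=14
member 0 (0-1): L=1.7138, (cx,cy)=(0.1856,0.9826)
member 1 (0-2): L=0.7150, (cx,cy)=(1.0000,0.0000)
member 2 (1-2): L=1.7302, (cx,cy)=(0.2295,-0.9733)
member 3 (1-3): L=0.7327, (cx,cy)=(0.9813,-0.1924)
member 4 (2-3): L=1.5762, (cx,cy)=(0.2043,0.9789)
member 5 (2-4): L=0.6500, (cx,cy)=(1.0000,0.0000)
member 6 (3-4): L=1.5775, (cx,cy)=(0.2079,-0.9781)
member 7 (3-5): L=0.6453, (cx,cy)=(0.9638,0.2665)
member 8 (4-5): L=1.7400, (cx,cy)=(0.1690,0.9856)
member 9 (4-6): L=0.6350, (cx,cy)=(1.0000,0.0000)
member 10 (5-6): L=1.7486, (cx,cy)=(0.1950,-0.9808)
solve A·x = −loads:
  F[0-1] = -792.2781 N (compression)
  F[0-2] = -379.7175 N (compression)
  F[1-2] = +329.3089 N (tension)
  F[1-3] = +309.9482 N (tension)
  F[2-3] = -327.4274 N (compression)
  F[2-4] = -237.2669 N (compression)
  F[3-4] = +430.4382 N (tension)
  F[3-5] = +153.3128 N (tension)
  F[4-5] = -427.1724 N (compression)
  F[4-6] = -75.5905 N (compression)
  F[5-6] = +387.6111 N (tension)
  Rx@0 = +526.7300 N
  Ry@0 = +778.5190 N
  Ry@6 = -380.1690 N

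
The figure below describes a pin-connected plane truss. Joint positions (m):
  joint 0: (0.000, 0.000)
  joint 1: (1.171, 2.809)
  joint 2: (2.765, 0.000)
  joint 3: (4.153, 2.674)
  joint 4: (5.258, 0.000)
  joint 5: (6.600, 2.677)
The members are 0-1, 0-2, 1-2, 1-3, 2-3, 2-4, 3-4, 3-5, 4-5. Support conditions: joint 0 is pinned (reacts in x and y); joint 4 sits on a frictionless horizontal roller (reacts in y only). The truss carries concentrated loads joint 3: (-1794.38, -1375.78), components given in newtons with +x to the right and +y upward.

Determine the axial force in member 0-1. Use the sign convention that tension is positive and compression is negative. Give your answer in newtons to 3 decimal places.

-1301.911

N=6 nodes, M=9 members, R=3 reactions → 2N=12, M+R=12
member 0 (0-1): L=3.0433, (cx,cy)=(0.3848,0.9230)
member 1 (0-2): L=2.7650, (cx,cy)=(1.0000,0.0000)
member 2 (1-2): L=3.2298, (cx,cy)=(0.4935,-0.8697)
member 3 (1-3): L=2.9851, (cx,cy)=(0.9990,-0.0452)
member 4 (2-3): L=3.0128, (cx,cy)=(0.4607,0.8876)
member 5 (2-4): L=2.4930, (cx,cy)=(1.0000,0.0000)
member 6 (3-4): L=2.8933, (cx,cy)=(0.3819,-0.9242)
member 7 (3-5): L=2.4470, (cx,cy)=(1.0000,0.0012)
member 8 (4-5): L=2.9945, (cx,cy)=(0.4481,0.8940)
solve A·x = −loads:
  F[0-1] = -1301.9110 N (compression)
  F[0-2] = -1293.4324 N (compression)
  F[1-2] = +1444.8663 N (tension)
  F[1-3] = -1215.2845 N (compression)
  F[2-3] = -1415.8436 N (compression)
  F[2-4] = +71.9468 N (tension)
  F[3-4] = -188.3846 N (compression)
  F[3-5] = +0.0000 N (tension)
  F[4-5] = -0.0000 N (compression)
  Rx@0 = +1794.3800 N
  Ry@0 = +1201.6754 N
  Ry@4 = +174.1046 N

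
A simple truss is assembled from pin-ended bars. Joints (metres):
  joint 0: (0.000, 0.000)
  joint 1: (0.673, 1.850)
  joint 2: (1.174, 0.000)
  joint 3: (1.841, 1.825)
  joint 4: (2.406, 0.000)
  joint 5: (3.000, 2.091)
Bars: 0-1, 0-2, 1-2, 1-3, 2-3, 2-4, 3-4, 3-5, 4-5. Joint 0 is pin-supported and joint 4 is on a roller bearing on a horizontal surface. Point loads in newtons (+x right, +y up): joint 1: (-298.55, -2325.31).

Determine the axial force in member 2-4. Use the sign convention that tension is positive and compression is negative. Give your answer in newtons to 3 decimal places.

N=6 nodes, M=9 members, R=3 reactions → 2N=12, M+R=12
member 0 (0-1): L=1.9686, (cx,cy)=(0.3419,0.9397)
member 1 (0-2): L=1.1740, (cx,cy)=(1.0000,0.0000)
member 2 (1-2): L=1.9166, (cx,cy)=(0.2614,-0.9652)
member 3 (1-3): L=1.1683, (cx,cy)=(0.9998,-0.0214)
member 4 (2-3): L=1.9431, (cx,cy)=(0.3433,0.9392)
member 5 (2-4): L=1.2320, (cx,cy)=(1.0000,0.0000)
member 6 (3-4): L=1.9105, (cx,cy)=(0.2957,-0.9553)
member 7 (3-5): L=1.1891, (cx,cy)=(0.9747,0.2237)
member 8 (4-5): L=2.1737, (cx,cy)=(0.2733,0.9619)
solve A·x = −loads:
  F[0-1] = -2026.5400 N (compression)
  F[0-2] = +394.2539 N (tension)
  F[1-2] = -429.7798 N (compression)
  F[1-3] = -281.9761 N (compression)
  F[2-3] = +441.6750 N (tension)
  F[2-4] = +130.2971 N (tension)
  F[3-4] = -440.5791 N (compression)
  F[3-5] = +0.0000 N (tension)
  F[4-5] = +0.0000 N (tension)
  Rx@0 = +298.5500 N
  Ry@0 = +1904.4388 N
  Ry@4 = +420.8712 N

130.297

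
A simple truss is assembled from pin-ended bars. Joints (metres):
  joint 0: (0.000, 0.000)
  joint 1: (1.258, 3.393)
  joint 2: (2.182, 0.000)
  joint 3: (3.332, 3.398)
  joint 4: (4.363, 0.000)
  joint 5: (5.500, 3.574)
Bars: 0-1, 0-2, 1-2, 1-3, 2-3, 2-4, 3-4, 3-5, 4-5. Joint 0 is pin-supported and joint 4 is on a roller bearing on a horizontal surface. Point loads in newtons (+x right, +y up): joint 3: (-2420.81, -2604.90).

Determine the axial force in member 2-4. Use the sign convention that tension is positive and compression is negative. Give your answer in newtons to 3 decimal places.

31.545

N=6 nodes, M=9 members, R=3 reactions → 2N=12, M+R=12
member 0 (0-1): L=3.6187, (cx,cy)=(0.3476,0.9376)
member 1 (0-2): L=2.1820, (cx,cy)=(1.0000,0.0000)
member 2 (1-2): L=3.5166, (cx,cy)=(0.2628,-0.9649)
member 3 (1-3): L=2.0740, (cx,cy)=(1.0000,0.0024)
member 4 (2-3): L=3.5873, (cx,cy)=(0.3206,0.9472)
member 5 (2-4): L=2.1810, (cx,cy)=(1.0000,0.0000)
member 6 (3-4): L=3.5510, (cx,cy)=(0.2903,-0.9569)
member 7 (3-5): L=2.1751, (cx,cy)=(0.9967,0.0809)
member 8 (4-5): L=3.7505, (cx,cy)=(0.3032,0.9529)
solve A·x = −loads:
  F[0-1] = -2667.2941 N (compression)
  F[0-2] = -1493.5563 N (compression)
  F[1-2] = +2587.9932 N (tension)
  F[1-3] = -1607.2703 N (compression)
  F[2-3] = -2636.1846 N (compression)
  F[2-4] = +31.5455 N (tension)
  F[3-4] = -108.6488 N (compression)
  F[3-5] = +0.0000 N (tension)
  F[4-5] = -0.0000 N (compression)
  Rx@0 = +2420.8100 N
  Ry@0 = +2500.9315 N
  Ry@4 = +103.9685 N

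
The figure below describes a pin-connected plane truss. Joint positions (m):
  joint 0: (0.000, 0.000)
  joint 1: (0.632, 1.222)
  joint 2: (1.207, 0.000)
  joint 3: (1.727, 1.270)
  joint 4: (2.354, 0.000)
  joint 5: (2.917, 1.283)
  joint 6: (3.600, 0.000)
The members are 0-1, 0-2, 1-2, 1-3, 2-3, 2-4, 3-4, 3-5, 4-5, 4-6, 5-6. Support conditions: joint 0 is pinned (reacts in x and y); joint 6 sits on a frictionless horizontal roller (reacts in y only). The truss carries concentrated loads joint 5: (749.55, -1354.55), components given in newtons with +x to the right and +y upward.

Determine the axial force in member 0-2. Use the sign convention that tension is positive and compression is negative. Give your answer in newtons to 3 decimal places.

N=7 nodes, M=11 members, R=3 reactions → 2N=14, M+R=14
member 0 (0-1): L=1.3758, (cx,cy)=(0.4594,0.8882)
member 1 (0-2): L=1.2070, (cx,cy)=(1.0000,0.0000)
member 2 (1-2): L=1.3505, (cx,cy)=(0.4258,-0.9048)
member 3 (1-3): L=1.0961, (cx,cy)=(0.9990,0.0438)
member 4 (2-3): L=1.3723, (cx,cy)=(0.3789,0.9254)
member 5 (2-4): L=1.1470, (cx,cy)=(1.0000,0.0000)
member 6 (3-4): L=1.4163, (cx,cy)=(0.4427,-0.8967)
member 7 (3-5): L=1.1901, (cx,cy)=(0.9999,0.0109)
member 8 (4-5): L=1.4011, (cx,cy)=(0.4018,0.9157)
member 9 (4-6): L=1.2460, (cx,cy)=(1.0000,0.0000)
member 10 (5-6): L=1.4535, (cx,cy)=(0.4699,-0.8827)
solve A·x = −loads:
  F[0-1] = +11.4193 N (tension)
  F[0-2] = +744.3042 N (tension)
  F[1-2] = -10.7343 N (compression)
  F[1-3] = +9.8255 N (tension)
  F[2-3] = +10.4954 N (tension)
  F[2-4] = +735.7570 N (tension)
  F[3-4] = -11.0840 N (compression)
  F[3-5] = +18.7009 N (tension)
  F[4-5] = +10.8536 N (tension)
  F[4-6] = +726.4890 N (tension)
  F[5-6] = -1546.0186 N (compression)
  Rx@0 = -749.5500 N
  Ry@0 = -10.1431 N
  Ry@6 = +1364.6931 N

744.304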